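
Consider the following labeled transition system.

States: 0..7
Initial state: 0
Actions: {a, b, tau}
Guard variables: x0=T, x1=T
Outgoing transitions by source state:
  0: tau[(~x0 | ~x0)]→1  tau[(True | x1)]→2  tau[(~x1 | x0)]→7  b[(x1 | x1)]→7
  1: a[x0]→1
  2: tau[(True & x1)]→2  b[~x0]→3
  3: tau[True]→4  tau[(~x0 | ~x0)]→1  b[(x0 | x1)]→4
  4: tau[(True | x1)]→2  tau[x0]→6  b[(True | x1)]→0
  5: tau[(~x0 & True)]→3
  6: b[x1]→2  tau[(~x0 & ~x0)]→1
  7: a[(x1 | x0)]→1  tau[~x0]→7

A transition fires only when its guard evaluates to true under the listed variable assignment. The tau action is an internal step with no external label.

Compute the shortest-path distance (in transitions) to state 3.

Answer: UNREACHABLE

Analysis:
BFS to 3:
  L0 = {0}
  L1 = {2,7}
  L2 = {1}
3 never appears.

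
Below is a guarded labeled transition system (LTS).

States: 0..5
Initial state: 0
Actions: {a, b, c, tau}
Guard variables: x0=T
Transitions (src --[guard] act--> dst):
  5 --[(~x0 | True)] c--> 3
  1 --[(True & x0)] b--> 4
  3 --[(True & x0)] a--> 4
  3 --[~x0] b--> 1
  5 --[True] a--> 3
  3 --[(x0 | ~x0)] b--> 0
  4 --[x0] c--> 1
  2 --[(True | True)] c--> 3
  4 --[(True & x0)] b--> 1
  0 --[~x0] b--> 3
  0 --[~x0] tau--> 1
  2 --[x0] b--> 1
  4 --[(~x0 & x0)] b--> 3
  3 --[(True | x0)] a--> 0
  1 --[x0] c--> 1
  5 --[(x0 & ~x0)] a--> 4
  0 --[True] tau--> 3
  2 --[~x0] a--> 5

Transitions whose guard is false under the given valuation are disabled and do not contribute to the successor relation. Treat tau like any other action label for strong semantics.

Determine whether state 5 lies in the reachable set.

Guard filter leaves 12 enabled edge(s).
depth 0: {0}
depth 1: {3}  now seen {0,3}
depth 2: {4}  now seen {0,3,4}
depth 3: {1}  now seen {0,1,3,4}
Reachable = {0,1,3,4}

Answer: UNREACHABLE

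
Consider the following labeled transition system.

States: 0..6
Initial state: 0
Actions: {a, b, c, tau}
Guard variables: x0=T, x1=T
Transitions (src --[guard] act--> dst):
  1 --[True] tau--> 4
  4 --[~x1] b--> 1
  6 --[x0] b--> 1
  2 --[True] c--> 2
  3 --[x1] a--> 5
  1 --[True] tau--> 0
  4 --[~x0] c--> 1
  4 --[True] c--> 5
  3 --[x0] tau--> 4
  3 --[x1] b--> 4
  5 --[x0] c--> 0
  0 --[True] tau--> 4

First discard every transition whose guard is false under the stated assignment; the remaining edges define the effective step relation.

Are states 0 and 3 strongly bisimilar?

Refine partition for ~:
  round 0: {{0,1,2,3,4,5,6}}
  round 1: {{0,1},{2,4,5},{3},{6}}
  round 2: {{0},{1},{2,4},{3},{5},{6}}
  round 3: {{0},{1},{2},{3},{4},{5},{6}}
Fixed point at round 4; 7 class(es).
[0]={0}  [3]={3}

Answer: NOT BISIMILAR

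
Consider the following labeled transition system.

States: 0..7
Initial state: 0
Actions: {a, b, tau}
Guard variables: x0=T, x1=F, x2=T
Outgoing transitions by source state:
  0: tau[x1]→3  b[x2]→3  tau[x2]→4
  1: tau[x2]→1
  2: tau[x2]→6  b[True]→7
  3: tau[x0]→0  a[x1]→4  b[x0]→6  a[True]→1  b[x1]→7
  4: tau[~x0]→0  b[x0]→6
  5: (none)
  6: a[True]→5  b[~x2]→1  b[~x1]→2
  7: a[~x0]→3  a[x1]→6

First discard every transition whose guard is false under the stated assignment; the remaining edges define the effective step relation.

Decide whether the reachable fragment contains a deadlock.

Reach set: {0,1,2,3,4,5,6,7}
  0: b→3  tau→4  [2 out]
  1: tau→1  [1 out]
  2: b→7  tau→6  [2 out]
  3: a→1  b→6  tau→0  [3 out]
  4: b→6  [1 out]
  5: ∅  [no exit]
  6: a→5  b→2  [2 out]
  7: ∅  [no exit]
Path to 5: b·b·a

Answer: DEADLOCK at state 5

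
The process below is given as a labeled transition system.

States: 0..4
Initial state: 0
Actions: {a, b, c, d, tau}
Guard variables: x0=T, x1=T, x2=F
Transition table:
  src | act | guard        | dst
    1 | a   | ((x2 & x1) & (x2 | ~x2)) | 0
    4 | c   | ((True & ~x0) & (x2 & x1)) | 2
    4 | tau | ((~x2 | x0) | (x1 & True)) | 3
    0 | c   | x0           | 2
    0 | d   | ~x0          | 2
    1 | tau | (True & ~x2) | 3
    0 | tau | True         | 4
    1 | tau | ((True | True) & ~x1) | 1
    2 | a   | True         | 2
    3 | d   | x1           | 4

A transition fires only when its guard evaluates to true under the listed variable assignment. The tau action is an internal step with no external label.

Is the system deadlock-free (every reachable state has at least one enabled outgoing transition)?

Reachable = {0,2,3,4}
  0: c→2  tau→4  [2 exit(s)]
  2: a→2  [1 exit(s)]
  3: d→4  [1 exit(s)]
  4: tau→3  [1 exit(s)]

Answer: DEADLOCK-FREE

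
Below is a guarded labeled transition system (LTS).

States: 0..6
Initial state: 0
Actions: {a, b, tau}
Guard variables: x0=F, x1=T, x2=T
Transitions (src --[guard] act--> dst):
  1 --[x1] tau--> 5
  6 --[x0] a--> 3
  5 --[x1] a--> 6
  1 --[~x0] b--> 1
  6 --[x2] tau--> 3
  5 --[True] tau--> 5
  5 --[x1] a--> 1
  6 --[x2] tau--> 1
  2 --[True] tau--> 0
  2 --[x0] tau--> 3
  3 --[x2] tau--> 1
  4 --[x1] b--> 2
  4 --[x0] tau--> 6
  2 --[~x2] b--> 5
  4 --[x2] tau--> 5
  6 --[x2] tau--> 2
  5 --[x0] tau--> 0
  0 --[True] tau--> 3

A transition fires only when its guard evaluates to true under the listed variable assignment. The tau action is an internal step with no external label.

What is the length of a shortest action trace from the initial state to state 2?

Answer: 5

Analysis:
Layered search for 2:
  depth 0: {0}
  depth 1: {3}
  depth 2: {1}
  depth 3: {5}
  depth 4: {6}
  depth 5: {2}
2 enters at depth 5; path tau·tau·tau·a·tau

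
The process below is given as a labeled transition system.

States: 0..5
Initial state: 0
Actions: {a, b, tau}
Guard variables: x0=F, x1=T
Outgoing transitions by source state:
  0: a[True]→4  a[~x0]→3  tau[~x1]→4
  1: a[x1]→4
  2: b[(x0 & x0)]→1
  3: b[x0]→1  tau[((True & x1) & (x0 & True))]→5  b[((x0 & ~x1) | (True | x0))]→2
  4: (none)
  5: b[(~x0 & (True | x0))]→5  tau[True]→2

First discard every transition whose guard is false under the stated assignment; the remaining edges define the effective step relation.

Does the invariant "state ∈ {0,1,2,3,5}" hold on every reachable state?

Safe = {0,1,2,3,5}
Reach set: {0,2,3,4}
  0: ok
  2: ok
  3: ok
  4: VIOLATES
counterexample path to 4: a

Answer: INVARIANT VIOLATED at state 4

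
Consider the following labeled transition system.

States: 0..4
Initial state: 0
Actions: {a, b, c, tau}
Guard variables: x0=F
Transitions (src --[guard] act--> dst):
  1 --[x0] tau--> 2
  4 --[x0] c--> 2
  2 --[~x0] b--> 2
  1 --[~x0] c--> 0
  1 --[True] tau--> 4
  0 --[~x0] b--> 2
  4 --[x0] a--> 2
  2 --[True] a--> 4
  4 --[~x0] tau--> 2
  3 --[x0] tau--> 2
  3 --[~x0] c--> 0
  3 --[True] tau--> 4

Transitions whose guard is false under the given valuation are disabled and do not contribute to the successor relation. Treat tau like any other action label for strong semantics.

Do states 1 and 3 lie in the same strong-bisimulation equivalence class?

Bisimulation quotient by refinement:
  π0 = {{0,1,2,3,4}}
  π1 = {{0},{1,3},{2},{4}}
stable after 2 split(s): 4 block(s)
[1]={1,3}  [3]={1,3}

Answer: BISIMILAR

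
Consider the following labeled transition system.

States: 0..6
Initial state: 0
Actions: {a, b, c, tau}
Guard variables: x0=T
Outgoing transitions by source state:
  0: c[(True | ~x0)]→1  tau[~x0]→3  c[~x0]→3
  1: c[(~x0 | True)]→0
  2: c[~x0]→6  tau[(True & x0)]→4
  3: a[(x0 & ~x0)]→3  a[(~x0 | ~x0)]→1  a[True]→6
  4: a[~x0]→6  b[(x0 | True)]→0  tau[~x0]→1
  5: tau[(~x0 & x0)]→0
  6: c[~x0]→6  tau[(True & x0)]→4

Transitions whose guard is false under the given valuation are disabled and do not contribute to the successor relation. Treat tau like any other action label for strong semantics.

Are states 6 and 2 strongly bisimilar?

Answer: BISIMILAR

Trace:
Refine partition for ~:
  P[0] = {{0,1,2,3,4,5,6}}
  P[1] = {{0,1},{2,6},{3},{4},{5}}
stable after 2 split(s): 5 block(s)
[6]={2,6}  [2]={2,6}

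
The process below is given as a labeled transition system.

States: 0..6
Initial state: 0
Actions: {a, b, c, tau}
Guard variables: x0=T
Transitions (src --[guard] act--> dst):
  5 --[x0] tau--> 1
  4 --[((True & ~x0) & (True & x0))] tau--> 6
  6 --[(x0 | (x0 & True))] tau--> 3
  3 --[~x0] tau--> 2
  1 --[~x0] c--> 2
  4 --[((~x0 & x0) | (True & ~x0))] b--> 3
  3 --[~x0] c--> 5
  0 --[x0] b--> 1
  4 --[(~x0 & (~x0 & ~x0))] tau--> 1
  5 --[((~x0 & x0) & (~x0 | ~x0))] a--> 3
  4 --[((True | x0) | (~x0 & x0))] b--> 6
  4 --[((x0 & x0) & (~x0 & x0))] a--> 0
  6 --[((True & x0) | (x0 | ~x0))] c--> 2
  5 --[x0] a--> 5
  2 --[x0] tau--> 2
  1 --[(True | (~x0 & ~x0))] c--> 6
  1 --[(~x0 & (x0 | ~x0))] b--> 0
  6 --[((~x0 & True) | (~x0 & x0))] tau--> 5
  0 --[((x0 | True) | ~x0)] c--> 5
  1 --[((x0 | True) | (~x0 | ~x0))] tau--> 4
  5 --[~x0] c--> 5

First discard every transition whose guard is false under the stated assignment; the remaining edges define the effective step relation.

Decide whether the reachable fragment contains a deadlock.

Answer: DEADLOCK at state 3

Analysis:
Reachable = {0,1,2,3,4,5,6}
  0: b→1  c→5  [deg 2]
  1: c→6  tau→4  [deg 2]
  2: tau→2  [deg 1]
  3: ∅  [STUCK]
  4: b→6  [deg 1]
  5: a→5  tau→1  [deg 2]
  6: c→2  tau→3  [deg 2]
witness 3: b·c·tau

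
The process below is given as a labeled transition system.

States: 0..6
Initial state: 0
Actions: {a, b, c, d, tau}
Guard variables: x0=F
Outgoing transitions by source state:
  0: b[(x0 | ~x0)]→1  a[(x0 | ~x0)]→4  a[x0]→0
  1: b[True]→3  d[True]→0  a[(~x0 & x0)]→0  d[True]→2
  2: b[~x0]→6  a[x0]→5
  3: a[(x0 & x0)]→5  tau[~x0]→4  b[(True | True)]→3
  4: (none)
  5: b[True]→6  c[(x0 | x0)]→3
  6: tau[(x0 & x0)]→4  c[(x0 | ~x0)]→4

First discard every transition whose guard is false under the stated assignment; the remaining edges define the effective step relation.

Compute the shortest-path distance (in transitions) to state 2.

Layered search for 2:
  depth 0: {0}
  depth 1: {1,4}
  depth 2: {2,3}
first hit 2 at d=2 via b·d

Answer: 2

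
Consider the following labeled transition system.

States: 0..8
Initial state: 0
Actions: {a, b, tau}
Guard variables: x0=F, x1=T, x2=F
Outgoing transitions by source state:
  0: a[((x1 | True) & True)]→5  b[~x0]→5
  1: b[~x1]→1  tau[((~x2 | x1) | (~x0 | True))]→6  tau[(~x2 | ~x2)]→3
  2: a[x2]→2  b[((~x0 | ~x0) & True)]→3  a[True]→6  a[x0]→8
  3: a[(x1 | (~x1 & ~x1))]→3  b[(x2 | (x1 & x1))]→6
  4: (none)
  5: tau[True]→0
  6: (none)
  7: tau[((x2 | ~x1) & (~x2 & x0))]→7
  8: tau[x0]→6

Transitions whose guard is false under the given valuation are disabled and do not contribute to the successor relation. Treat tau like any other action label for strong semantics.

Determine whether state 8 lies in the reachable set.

Answer: UNREACHABLE

Working:
9 transition(s) survive guard evaluation.
depth 0: {0}
depth 1: {5}  total {0,5}
Reach set: {0,5}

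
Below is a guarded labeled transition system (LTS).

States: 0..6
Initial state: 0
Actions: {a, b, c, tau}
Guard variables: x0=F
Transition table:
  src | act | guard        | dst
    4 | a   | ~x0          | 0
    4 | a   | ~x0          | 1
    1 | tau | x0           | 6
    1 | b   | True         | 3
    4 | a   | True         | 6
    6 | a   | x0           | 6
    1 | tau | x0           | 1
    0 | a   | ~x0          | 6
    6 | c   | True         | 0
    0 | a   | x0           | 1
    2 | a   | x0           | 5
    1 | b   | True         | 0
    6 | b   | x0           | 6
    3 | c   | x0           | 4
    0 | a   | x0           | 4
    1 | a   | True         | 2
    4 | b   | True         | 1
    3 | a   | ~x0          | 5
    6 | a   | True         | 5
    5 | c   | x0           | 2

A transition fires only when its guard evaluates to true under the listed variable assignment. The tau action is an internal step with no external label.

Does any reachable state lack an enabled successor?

Answer: DEADLOCK at state 5

Analysis:
Reachable = {0,5,6}
  0: a→6  [deg 1]
  5: ∅  [no exit]
  6: a→5  c→0  [deg 2]
trace reaching 5: a·a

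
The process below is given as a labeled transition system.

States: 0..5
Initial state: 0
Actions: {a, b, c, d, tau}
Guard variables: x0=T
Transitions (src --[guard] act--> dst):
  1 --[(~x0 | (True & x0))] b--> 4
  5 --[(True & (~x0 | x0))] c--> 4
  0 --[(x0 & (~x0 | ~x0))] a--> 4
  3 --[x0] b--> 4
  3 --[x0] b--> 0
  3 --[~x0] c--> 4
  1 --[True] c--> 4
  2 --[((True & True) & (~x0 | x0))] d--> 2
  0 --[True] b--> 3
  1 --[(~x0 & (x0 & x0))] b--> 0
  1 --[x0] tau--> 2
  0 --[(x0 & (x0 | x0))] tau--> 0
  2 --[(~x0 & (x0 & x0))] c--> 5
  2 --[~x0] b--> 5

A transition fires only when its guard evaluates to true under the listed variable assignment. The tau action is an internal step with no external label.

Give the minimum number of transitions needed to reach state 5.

Layered search for 5:
  L0 = {0}
  L1 = {3}
  L2 = {4}
5 never appears.

Answer: UNREACHABLE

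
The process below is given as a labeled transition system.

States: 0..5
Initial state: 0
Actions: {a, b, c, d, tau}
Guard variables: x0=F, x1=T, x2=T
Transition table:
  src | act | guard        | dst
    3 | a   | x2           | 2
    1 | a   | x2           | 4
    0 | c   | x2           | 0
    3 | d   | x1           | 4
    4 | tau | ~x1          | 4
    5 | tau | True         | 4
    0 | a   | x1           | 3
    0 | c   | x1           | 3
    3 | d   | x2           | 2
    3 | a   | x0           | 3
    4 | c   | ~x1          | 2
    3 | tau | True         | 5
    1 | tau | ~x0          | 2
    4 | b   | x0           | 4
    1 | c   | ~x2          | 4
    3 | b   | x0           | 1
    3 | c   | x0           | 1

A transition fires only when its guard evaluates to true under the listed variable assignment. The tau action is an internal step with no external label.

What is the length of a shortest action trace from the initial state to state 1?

Breadth-first toward 1:
  L0 = {0}
  L1 = {3}
  L2 = {2,4,5}
1 never appears.

Answer: UNREACHABLE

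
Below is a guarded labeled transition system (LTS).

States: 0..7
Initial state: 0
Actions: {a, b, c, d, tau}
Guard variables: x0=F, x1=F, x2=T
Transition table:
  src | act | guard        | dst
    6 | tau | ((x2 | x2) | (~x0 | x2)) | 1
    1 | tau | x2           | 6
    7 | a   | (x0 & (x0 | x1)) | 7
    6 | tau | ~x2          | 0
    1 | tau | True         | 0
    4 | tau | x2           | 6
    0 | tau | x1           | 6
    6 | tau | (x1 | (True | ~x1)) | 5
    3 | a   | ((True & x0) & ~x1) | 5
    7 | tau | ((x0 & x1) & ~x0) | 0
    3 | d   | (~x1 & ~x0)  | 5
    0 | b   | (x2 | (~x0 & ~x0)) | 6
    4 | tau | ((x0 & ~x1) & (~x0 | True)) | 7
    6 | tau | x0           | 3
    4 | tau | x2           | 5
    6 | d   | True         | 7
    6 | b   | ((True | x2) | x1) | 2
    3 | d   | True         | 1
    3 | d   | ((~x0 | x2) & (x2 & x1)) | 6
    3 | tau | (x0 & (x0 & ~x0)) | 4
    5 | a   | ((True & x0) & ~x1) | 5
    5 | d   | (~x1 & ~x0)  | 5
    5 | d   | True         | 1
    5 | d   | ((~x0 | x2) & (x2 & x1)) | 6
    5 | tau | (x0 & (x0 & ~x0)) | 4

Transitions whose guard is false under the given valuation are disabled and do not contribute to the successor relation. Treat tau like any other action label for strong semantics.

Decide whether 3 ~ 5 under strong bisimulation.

Compute ~ classes (split until stable):
  round 0: {{0,1,2,3,4,5,6,7}}
  round 1: {{0},{1,4},{2,7},{3,5},{6}}
  round 2: {{0},{1},{2,7},{3,5},{4},{6}}
Fixed point at round 3; 6 class(es).
class of 3: {3,5}; class of 5: {3,5}

Answer: BISIMILAR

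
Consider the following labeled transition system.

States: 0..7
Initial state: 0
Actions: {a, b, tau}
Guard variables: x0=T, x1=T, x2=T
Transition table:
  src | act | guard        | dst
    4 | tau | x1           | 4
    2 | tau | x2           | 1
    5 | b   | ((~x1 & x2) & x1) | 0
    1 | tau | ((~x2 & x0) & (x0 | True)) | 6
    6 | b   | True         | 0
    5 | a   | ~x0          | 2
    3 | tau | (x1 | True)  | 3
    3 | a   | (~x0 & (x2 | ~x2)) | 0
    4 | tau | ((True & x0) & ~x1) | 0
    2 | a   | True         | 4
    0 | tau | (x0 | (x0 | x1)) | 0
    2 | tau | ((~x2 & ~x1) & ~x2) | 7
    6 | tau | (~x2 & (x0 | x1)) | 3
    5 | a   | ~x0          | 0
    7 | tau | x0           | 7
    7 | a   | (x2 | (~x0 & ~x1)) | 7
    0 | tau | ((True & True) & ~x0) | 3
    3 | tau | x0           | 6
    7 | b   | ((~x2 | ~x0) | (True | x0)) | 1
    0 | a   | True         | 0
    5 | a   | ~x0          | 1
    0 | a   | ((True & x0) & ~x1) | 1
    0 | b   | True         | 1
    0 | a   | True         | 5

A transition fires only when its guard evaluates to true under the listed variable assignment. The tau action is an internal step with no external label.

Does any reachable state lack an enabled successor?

Answer: DEADLOCK at state 1

Trace:
Reach set: {0,1,5}
  0: a→0  a→5  b→1  tau→0  [4 exit(s)]
  1: ∅  [STUCK]
  5: ∅  [STUCK]
trace reaching 1: b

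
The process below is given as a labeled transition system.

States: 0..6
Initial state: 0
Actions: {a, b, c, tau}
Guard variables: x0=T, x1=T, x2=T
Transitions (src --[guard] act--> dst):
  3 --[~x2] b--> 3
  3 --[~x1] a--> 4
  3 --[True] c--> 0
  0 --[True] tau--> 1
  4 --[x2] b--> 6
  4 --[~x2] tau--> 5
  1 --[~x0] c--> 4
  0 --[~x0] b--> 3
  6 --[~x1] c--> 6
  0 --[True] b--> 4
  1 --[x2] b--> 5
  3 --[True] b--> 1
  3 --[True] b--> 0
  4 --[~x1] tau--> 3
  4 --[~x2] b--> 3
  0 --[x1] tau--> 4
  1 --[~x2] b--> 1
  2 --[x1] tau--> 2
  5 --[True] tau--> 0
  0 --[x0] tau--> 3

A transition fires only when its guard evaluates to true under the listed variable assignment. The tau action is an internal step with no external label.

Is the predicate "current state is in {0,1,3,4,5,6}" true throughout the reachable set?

Answer: INVARIANT HOLDS

Analysis:
Inv-set: {0,1,3,4,5,6}
Reachable = {0,1,3,4,5,6}
  0: ✓
  1: ✓
  3: ✓
  4: ✓
  5: ✓
  6: ✓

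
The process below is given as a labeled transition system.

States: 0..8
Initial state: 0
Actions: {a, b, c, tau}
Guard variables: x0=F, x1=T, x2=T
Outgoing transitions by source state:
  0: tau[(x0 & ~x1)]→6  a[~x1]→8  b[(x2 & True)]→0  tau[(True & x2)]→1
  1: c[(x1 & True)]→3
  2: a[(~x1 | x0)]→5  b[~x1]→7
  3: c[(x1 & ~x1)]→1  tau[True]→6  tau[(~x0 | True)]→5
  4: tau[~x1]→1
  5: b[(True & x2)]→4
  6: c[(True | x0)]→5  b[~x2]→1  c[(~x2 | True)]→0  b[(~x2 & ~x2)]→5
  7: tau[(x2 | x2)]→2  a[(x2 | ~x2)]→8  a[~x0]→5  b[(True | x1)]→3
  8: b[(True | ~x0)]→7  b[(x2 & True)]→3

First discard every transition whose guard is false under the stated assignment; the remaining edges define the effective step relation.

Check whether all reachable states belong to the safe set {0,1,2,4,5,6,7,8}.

Inv-set: {0,1,2,4,5,6,7,8}
Reach set: {0,1,3,4,5,6}
  0: ✓
  1: ✓
  3: outside
  4: ✓
  5: ✓
  6: ✓
witness against invariant: tau·c → 3

Answer: INVARIANT VIOLATED at state 3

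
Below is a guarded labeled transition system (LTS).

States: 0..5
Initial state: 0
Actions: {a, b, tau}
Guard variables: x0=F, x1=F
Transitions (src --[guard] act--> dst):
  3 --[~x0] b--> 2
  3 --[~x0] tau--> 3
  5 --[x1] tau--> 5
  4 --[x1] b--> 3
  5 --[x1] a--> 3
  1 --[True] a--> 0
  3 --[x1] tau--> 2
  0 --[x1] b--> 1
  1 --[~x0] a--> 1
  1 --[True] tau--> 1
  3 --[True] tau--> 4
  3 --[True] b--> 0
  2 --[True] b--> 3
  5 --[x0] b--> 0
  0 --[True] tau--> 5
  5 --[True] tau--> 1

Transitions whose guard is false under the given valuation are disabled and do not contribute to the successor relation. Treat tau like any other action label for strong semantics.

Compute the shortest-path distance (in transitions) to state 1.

BFS to 1:
  Layer 0: {0}
  Layer 1: {5}
  Layer 2: {1}
1 enters at depth 2; path tau·tau

Answer: 2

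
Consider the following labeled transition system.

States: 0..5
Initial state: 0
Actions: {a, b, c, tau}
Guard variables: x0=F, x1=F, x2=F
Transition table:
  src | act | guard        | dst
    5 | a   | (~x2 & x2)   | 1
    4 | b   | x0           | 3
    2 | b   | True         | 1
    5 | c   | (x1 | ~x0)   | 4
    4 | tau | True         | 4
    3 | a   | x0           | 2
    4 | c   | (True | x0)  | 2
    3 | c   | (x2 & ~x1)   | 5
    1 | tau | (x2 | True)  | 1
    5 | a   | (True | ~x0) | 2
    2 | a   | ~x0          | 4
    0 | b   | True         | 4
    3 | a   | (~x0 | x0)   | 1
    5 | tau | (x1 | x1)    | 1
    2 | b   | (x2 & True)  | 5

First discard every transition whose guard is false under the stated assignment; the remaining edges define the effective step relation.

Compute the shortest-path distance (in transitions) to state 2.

Breadth-first toward 2:
  depth 0: {0}
  depth 1: {4}
  depth 2: {2}
first hit 2 at d=2 via b·c

Answer: 2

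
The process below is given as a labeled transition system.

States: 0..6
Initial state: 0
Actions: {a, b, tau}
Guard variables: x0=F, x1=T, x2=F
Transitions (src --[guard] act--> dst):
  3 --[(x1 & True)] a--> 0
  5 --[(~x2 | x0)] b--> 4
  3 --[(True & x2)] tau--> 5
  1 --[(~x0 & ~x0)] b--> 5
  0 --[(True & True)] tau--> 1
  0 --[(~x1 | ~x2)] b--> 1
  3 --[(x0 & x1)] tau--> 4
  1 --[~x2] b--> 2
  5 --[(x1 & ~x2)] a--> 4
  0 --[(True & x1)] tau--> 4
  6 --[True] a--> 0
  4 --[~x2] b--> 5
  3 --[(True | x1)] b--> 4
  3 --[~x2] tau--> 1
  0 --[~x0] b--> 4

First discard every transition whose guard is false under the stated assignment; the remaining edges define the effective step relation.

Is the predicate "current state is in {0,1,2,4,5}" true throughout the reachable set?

Answer: INVARIANT HOLDS

Trace:
Inv-set: {0,1,2,4,5}
Reachable = {0,1,2,4,5}
  0: ok
  1: ok
  2: ok
  4: ok
  5: ok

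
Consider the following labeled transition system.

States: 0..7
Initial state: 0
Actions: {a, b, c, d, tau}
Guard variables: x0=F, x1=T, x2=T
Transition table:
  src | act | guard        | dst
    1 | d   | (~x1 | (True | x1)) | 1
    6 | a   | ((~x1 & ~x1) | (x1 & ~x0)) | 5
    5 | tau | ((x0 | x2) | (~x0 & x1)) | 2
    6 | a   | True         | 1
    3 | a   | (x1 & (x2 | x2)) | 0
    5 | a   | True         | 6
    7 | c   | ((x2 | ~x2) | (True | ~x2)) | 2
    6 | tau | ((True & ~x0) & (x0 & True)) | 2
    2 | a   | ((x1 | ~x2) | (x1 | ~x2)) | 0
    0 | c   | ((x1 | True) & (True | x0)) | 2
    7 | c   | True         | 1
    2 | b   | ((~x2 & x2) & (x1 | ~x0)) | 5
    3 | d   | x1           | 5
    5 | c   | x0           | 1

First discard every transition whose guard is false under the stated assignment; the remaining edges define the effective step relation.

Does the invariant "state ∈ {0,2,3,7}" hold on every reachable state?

Allowed set {0,2,3,7}
Reachable = {0,2}
  0: ✓
  2: ✓

Answer: INVARIANT HOLDS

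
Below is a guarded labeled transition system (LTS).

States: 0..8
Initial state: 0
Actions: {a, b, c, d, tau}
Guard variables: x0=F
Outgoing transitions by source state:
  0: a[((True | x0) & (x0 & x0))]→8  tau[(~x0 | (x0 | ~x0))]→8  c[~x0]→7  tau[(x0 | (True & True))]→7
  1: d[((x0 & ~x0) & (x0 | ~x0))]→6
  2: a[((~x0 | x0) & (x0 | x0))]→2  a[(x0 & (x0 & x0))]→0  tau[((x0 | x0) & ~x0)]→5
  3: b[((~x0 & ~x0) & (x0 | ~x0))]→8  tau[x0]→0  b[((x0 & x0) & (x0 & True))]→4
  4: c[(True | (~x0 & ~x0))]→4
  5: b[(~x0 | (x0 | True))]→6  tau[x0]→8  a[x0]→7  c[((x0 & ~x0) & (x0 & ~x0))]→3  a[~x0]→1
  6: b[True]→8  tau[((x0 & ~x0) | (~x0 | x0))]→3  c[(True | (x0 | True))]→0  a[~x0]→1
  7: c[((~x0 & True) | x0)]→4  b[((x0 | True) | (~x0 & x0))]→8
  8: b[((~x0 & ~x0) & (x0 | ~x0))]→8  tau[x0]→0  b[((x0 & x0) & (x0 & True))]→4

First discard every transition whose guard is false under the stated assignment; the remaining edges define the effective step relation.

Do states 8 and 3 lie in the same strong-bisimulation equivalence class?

Bisimulation quotient by refinement:
  π0 = {{0,1,2,3,4,5,6,7,8}}
  π1 = {{0},{1,2},{3,8},{4},{5},{6},{7}}
7 equivalence class(es) (converged in 2)
class of 8: {3,8}; class of 3: {3,8}

Answer: BISIMILAR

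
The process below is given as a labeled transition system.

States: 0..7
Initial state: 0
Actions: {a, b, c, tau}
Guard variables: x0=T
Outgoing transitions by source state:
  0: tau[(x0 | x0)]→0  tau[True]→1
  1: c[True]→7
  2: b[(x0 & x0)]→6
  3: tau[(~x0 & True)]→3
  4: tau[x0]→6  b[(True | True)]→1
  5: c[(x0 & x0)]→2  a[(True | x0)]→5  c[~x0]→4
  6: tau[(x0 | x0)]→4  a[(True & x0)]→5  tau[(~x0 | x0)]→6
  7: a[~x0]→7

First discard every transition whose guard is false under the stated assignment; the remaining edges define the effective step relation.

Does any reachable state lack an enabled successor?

Reach set: {0,1,7}
  0: tau→0  tau→1  [2 exit(s)]
  1: c→7  [1 exit(s)]
  7: ∅  [no exit]
witness 7: tau·c

Answer: DEADLOCK at state 7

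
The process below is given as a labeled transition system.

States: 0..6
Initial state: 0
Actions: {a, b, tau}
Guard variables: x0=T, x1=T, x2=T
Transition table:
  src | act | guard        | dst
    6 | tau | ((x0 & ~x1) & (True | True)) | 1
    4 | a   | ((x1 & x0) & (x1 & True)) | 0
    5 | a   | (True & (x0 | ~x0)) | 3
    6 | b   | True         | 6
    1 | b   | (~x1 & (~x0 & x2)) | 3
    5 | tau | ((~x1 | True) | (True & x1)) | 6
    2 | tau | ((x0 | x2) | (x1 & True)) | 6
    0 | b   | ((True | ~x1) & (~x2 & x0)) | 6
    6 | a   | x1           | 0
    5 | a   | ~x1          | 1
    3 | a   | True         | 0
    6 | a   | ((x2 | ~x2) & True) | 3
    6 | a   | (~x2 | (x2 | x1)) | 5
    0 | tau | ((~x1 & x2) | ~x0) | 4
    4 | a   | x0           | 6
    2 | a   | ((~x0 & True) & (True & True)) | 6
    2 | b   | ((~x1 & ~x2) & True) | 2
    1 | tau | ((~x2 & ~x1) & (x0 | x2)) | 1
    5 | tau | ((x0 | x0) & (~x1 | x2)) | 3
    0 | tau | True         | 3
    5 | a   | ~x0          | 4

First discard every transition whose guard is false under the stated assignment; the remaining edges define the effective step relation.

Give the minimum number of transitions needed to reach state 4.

Answer: UNREACHABLE

Working:
Layered search for 4:
  Layer 0: {0}
  Layer 1: {3}
4 never appears.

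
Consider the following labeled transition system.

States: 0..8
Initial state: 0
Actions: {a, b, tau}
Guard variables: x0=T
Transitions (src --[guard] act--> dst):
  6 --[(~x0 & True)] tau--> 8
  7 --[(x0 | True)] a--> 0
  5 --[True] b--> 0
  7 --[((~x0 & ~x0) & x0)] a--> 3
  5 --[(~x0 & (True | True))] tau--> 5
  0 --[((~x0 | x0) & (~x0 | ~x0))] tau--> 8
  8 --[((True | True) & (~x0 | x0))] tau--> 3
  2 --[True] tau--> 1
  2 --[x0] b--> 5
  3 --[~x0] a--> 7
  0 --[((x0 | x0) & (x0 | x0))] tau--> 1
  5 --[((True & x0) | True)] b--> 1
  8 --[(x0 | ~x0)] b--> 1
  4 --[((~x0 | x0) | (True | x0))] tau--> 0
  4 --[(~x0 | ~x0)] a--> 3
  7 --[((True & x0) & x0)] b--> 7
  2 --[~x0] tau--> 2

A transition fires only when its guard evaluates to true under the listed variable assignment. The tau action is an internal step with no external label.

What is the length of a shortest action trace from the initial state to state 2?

BFS to 2:
  depth 0: {0}
  depth 1: {1}
2 never appears.

Answer: UNREACHABLE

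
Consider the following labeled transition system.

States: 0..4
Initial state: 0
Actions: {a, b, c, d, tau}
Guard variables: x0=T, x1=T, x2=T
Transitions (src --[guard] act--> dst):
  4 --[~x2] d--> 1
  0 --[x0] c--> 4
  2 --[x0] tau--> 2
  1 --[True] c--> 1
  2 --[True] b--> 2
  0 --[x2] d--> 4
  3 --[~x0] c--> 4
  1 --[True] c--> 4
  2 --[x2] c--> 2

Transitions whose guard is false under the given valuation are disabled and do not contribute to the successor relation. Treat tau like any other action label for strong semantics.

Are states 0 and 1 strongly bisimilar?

Refine partition for ~:
  round 0: {{0,1,2,3,4}}
  round 1: {{0},{1},{2},{3,4}}
4 equivalence class(es) (converged in 2)
0∈{0}, 1∈{1}

Answer: NOT BISIMILAR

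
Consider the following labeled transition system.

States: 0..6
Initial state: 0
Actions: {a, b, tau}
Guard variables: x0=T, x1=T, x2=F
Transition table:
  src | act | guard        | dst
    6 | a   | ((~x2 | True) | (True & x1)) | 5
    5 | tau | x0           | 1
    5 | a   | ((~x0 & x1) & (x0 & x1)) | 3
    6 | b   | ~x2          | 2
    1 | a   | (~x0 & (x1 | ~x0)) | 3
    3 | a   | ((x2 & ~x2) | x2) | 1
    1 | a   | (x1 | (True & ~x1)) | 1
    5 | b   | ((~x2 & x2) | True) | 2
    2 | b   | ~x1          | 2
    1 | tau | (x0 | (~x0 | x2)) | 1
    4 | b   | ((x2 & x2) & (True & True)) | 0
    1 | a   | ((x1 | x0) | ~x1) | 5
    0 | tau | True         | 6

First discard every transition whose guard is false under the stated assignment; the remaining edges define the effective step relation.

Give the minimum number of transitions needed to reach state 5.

Breadth-first toward 5:
  depth 0: {0}
  depth 1: {6}
  depth 2: {2,5}
first hit 5 at d=2 via tau·a

Answer: 2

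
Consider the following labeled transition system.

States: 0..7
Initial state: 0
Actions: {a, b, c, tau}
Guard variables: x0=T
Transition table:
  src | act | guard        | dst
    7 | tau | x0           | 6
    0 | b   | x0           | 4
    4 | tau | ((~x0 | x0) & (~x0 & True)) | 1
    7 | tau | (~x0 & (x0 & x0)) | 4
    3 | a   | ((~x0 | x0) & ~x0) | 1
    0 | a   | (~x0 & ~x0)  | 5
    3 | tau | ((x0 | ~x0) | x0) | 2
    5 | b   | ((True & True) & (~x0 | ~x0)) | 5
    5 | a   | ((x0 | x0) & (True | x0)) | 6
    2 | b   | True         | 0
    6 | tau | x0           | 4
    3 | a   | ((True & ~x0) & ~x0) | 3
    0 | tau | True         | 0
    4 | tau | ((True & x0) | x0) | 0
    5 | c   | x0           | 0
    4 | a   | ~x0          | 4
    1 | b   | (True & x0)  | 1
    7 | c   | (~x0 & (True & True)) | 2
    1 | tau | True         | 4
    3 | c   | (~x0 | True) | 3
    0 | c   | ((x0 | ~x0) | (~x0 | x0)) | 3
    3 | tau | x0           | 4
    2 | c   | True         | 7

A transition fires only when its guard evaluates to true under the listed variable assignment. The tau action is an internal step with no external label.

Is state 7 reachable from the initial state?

Answer: REACHABLE

Analysis:
Guard filter leaves 15 enabled edge(s).
Layer 0: {0}
Layer 1: {3,4}  now seen {0,3,4}
Layer 2: {2}  now seen {0,2,3,4}
Layer 3: {7}  now seen {0,2,3,4,7}
Layer 4: {6}  now seen {0,2,3,4,6,7}
R = {0,2,3,4,6,7}
Path to 7: c·tau·c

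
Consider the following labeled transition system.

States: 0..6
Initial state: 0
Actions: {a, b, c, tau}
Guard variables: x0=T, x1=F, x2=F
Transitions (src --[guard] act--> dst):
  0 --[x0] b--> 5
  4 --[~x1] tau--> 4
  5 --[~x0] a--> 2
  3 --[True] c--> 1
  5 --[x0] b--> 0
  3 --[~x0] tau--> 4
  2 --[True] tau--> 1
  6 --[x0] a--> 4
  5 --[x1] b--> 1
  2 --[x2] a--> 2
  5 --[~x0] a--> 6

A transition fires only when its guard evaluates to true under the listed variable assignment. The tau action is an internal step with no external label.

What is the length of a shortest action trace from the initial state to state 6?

Answer: UNREACHABLE

Working:
BFS to 6:
  Layer 0: {0}
  Layer 1: {5}
6 never appears.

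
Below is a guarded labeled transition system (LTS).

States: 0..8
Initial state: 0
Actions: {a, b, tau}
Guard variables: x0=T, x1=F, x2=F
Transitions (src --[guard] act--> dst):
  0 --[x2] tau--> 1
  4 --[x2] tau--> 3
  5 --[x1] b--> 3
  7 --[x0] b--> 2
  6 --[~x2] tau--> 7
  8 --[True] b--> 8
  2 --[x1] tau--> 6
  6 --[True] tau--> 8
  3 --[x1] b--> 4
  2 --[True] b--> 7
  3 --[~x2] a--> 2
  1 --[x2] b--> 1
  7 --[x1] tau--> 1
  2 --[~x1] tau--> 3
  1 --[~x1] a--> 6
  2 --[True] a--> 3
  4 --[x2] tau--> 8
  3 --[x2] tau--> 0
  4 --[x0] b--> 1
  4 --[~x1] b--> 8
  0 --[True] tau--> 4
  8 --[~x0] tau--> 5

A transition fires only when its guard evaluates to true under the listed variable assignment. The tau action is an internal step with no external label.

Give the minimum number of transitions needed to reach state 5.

Answer: UNREACHABLE

Analysis:
Layered search for 5:
  depth 0: {0}
  depth 1: {4}
  depth 2: {1,8}
  depth 3: {6}
  depth 4: {7}
  depth 5: {2}
  depth 6: {3}
5 never appears.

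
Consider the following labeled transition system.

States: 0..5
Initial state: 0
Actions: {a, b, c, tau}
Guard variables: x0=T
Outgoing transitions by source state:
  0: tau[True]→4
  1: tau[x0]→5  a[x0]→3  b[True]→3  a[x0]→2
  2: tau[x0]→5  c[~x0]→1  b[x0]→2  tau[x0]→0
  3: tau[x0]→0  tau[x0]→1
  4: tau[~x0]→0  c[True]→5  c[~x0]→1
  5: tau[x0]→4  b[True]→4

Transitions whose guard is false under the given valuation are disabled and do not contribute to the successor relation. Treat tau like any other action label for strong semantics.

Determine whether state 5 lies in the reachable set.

Guard filter leaves 13 enabled edge(s).
depth 0: {0}
depth 1: {4}  total {0,4}
depth 2: {5}  total {0,4,5}
Reachable = {0,4,5}
trace reaching 5: tau·c

Answer: REACHABLE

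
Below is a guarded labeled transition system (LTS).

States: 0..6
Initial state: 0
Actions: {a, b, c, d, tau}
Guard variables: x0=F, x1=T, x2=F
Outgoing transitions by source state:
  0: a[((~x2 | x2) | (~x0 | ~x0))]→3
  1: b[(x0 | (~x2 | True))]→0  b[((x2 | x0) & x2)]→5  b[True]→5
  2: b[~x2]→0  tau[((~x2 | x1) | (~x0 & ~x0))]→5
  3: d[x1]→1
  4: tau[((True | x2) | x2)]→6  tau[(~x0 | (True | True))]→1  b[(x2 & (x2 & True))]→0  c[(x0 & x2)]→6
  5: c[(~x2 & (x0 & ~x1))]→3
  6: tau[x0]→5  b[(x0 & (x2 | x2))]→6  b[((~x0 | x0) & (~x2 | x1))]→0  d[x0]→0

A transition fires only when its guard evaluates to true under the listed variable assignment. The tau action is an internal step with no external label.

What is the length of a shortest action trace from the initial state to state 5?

Answer: 3

Analysis:
Breadth-first toward 5:
  L0 = {0}
  L1 = {3}
  L2 = {1}
  L3 = {5}
5 enters at depth 3; path a·d·b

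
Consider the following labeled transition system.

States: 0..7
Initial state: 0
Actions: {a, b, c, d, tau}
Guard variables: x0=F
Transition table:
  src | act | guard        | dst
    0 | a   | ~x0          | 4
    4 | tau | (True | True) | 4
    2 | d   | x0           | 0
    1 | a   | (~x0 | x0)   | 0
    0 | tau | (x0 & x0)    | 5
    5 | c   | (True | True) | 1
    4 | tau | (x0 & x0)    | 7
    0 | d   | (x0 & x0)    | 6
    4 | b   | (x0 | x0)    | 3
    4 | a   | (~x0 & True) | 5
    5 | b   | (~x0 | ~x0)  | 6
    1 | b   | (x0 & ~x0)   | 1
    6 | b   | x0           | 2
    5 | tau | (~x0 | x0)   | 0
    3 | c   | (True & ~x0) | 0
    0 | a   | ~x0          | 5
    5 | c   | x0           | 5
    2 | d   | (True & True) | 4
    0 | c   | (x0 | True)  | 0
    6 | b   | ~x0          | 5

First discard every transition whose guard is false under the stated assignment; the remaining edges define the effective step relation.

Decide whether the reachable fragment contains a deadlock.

Reach set: {0,1,4,5,6}
  0: a→4  a→5  c→0  [3 out]
  1: a→0  [1 out]
  4: a→5  tau→4  [2 out]
  5: b→6  c→1  tau→0  [3 out]
  6: b→5  [1 out]

Answer: DEADLOCK-FREE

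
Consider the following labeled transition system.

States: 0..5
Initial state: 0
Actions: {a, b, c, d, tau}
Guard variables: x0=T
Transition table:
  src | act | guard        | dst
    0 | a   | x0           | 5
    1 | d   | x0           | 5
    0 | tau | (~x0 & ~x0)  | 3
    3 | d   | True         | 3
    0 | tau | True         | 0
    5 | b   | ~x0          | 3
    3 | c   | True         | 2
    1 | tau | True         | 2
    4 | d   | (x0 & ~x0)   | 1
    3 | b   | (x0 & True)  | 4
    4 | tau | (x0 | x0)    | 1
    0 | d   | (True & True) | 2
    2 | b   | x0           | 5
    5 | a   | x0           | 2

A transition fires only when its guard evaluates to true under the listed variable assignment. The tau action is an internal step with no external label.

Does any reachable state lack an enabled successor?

Answer: DEADLOCK-FREE

Trace:
Reachable = {0,2,5}
  0: a→5  d→2  tau→0  [deg 3]
  2: b→5  [deg 1]
  5: a→2  [deg 1]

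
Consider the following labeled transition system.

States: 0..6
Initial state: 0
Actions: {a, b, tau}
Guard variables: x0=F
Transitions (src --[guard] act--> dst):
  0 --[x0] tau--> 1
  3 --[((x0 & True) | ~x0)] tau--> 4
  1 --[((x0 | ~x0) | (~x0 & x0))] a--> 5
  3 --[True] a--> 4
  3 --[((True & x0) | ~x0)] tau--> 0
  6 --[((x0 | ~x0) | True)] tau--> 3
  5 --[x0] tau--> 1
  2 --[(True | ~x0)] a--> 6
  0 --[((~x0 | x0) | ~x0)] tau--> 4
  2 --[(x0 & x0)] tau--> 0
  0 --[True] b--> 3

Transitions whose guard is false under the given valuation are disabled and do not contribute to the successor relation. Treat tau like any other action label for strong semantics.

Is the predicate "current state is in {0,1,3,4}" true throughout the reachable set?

Answer: INVARIANT HOLDS

Trace:
Inv-set: {0,1,3,4}
R = {0,3,4}
  0: safe
  3: safe
  4: safe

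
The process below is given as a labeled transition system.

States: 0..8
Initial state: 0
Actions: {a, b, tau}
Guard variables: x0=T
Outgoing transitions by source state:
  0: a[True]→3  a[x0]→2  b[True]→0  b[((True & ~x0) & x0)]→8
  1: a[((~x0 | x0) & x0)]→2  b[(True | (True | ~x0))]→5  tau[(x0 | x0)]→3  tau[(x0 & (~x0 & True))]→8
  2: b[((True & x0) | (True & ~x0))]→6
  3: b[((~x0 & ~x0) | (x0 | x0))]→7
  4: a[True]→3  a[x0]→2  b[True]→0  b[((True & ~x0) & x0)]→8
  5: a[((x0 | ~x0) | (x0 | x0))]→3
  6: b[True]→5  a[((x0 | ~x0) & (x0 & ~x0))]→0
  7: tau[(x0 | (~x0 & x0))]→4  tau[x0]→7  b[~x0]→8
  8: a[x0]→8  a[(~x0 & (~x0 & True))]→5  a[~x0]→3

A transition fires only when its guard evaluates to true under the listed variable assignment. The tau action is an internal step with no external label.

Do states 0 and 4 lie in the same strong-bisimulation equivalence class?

Bisimulation quotient by refinement:
  round 0: {{0,1,2,3,4,5,6,7,8}}
  round 1: {{0,4},{1},{2,3,6},{5,8},{7}}
  round 2: {{0,4},{1},{2},{3},{5},{6},{7},{8}}
8 equivalence class(es) (converged in 3)
0∈{0,4}, 4∈{0,4}

Answer: BISIMILAR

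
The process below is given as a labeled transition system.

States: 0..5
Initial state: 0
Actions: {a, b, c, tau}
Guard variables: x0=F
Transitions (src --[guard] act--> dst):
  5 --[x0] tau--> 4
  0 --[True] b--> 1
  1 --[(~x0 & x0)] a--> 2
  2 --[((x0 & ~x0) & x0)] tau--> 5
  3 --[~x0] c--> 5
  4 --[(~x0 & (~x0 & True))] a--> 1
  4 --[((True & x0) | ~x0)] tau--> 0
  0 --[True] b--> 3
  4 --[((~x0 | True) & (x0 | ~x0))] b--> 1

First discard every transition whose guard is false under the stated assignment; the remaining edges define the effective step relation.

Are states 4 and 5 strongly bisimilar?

Bisimulation quotient by refinement:
  π0 = {{0,1,2,3,4,5}}
  π1 = {{0},{1,2,5},{3},{4}}
Fixed point at round 2; 4 class(es).
4∈{4}, 5∈{1,2,5}

Answer: NOT BISIMILAR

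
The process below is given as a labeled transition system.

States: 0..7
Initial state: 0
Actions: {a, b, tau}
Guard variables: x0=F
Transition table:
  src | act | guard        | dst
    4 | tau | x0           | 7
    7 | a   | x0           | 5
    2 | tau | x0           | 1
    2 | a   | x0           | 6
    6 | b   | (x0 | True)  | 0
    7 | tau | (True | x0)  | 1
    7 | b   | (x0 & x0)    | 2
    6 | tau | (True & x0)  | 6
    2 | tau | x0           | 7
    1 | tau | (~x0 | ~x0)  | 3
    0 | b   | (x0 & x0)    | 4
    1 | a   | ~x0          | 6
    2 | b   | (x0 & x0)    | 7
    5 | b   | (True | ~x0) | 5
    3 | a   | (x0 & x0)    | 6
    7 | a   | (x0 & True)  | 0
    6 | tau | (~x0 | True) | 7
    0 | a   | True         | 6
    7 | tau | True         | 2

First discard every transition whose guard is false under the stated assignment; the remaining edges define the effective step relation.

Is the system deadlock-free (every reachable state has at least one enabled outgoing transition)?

Reach set: {0,1,2,3,6,7}
  0: a→6  [1 exit(s)]
  1: a→6  tau→3  [2 exit(s)]
  2: ∅  [no exit]
  3: ∅  [no exit]
  6: b→0  tau→7  [2 exit(s)]
  7: tau→1  tau→2  [2 exit(s)]
witness 2: a·tau·tau

Answer: DEADLOCK at state 2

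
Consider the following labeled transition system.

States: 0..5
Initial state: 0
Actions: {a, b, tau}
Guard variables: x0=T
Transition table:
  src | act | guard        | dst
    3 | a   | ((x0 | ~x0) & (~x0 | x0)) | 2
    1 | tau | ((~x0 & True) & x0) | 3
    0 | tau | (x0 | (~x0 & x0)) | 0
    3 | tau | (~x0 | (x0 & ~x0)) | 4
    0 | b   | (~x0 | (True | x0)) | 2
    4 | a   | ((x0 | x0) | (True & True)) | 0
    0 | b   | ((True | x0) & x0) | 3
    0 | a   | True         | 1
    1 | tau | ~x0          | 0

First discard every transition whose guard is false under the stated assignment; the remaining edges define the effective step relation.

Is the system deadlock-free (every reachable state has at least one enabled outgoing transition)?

Reachable = {0,1,2,3}
  0: a→1  b→2  b→3  tau→0  [4 out]
  1: ∅  [deadlock]
  2: ∅  [deadlock]
  3: a→2  [1 out]
Path to 1: a

Answer: DEADLOCK at state 1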